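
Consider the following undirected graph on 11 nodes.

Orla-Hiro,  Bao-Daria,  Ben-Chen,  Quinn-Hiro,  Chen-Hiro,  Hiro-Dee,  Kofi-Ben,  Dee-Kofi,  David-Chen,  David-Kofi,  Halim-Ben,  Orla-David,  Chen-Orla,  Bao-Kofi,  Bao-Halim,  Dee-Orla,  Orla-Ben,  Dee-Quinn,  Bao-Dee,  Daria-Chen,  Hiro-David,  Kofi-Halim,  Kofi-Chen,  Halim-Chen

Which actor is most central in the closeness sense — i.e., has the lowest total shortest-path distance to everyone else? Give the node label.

Chen

Farness (sum of distances to all others) for each node — Bao:16, Ben:17, Chen:13, Daria:19, David:16, Dee:15, Halim:17, Hiro:15, Kofi:14, Orla:15, Quinn:21.
The smallest farness is 13, for Chen, so Chen has the highest closeness.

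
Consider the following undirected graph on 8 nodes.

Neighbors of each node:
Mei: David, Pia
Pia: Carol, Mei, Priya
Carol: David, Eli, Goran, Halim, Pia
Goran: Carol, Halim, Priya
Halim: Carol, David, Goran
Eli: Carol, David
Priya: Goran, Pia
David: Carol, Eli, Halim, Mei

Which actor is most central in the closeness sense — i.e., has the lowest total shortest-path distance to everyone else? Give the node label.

Farness (sum of distances to all others) for each node — Carol:9, David:11, Eli:13, Goran:12, Halim:11, Mei:13, Pia:11, Priya:14.
The smallest farness is 9, for Carol, so Carol has the highest closeness.

Carol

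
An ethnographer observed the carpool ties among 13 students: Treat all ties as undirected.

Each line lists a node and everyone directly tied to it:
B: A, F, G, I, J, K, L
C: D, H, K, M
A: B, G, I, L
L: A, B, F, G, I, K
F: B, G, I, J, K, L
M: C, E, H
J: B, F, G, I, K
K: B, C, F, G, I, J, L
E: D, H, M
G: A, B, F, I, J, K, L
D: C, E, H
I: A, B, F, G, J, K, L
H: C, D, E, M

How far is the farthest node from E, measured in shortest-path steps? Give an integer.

5

Distances from E: A:5, B:4, C:2, D:1, F:4, G:4, H:1, I:4, J:4, K:3, L:4, M:1.
The largest is 5 (to A), so the eccentricity of E is 5.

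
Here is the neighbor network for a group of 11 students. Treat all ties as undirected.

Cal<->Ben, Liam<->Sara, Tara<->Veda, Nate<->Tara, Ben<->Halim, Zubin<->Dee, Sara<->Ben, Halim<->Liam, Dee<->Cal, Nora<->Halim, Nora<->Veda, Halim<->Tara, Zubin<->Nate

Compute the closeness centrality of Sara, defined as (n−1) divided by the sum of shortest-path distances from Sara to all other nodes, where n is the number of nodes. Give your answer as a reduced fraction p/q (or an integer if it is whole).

Distances from Sara: Ben:1, Cal:2, Dee:3, Halim:2, Liam:1, Nate:4, Nora:3, Tara:3, Veda:4, Zubin:4. Sum = 27.
n = 11, so closeness = 10/27.

10/27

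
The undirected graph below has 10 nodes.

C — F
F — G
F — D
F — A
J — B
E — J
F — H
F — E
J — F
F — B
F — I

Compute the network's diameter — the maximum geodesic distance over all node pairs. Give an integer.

Eccentricity of each node (its greatest distance to any other): A:2, B:2, C:2, D:2, E:2, F:1, G:2, H:2, I:2, J:2.
The maximum eccentricity is 2, realized for instance by the pair B–I via B – F – I. So the diameter is 2.

2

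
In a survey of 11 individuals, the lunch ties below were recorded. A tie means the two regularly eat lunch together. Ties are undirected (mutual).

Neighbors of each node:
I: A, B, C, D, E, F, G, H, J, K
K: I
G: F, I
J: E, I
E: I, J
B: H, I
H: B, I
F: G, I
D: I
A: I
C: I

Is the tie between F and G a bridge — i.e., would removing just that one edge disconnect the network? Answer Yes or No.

No

Even without that edge, F still reaches G via F – I – G, so the network stays connected. Not a bridge.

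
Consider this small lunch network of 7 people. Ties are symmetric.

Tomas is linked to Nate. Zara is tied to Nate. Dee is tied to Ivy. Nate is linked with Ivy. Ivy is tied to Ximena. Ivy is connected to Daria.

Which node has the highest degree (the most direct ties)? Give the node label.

Degrees — Daria:1, Dee:1, Ivy:4, Nate:3, Tomas:1, Ximena:1, Zara:1.
The maximum is 4, attained only by Ivy.

Ivy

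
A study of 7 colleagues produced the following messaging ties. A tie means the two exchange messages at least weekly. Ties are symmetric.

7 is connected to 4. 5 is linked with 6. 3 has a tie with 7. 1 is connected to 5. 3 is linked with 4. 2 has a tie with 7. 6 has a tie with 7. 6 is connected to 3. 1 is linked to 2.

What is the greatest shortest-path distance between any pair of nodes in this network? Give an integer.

3

Eccentricity of each node (its greatest distance to any other): 1:3, 2:2, 3:3, 4:3, 5:3, 6:2, 7:2.
The maximum eccentricity is 3, realized for instance by the pair 5–4 via 5 – 6 – 7 – 4. So the diameter is 3.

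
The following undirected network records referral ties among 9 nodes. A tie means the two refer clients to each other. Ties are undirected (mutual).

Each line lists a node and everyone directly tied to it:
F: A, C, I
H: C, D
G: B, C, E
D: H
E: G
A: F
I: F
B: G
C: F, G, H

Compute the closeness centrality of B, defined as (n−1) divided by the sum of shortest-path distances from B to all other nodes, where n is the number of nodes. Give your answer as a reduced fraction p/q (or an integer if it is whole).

Distances from B: A:4, C:2, D:4, E:2, F:3, G:1, H:3, I:4. Sum = 23.
n = 9, so closeness = 8/23.

8/23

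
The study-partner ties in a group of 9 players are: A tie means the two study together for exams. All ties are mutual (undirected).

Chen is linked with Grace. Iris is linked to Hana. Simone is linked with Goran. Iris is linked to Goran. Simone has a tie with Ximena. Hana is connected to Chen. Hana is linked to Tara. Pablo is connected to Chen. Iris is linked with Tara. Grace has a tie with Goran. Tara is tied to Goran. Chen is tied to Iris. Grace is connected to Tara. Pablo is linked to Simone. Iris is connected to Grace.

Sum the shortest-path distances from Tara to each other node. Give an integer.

14

Distances from Tara: Chen:2, Goran:1, Grace:1, Hana:1, Iris:1, Pablo:3, Simone:2, Ximena:3.
Sum = 2 + 1 + 1 + 1 + 1 + 3 + 2 + 3 = 14.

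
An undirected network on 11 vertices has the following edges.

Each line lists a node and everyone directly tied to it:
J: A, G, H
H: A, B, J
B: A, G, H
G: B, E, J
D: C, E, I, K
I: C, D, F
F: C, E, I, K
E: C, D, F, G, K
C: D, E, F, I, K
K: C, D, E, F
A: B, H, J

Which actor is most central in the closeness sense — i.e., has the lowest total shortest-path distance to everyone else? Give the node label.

E

Farness (sum of distances to all others) for each node — A:29, B:23, C:21, D:22, E:17, F:22, G:18, H:29, I:28, J:23, K:22.
The smallest farness is 17, for E, so E has the highest closeness.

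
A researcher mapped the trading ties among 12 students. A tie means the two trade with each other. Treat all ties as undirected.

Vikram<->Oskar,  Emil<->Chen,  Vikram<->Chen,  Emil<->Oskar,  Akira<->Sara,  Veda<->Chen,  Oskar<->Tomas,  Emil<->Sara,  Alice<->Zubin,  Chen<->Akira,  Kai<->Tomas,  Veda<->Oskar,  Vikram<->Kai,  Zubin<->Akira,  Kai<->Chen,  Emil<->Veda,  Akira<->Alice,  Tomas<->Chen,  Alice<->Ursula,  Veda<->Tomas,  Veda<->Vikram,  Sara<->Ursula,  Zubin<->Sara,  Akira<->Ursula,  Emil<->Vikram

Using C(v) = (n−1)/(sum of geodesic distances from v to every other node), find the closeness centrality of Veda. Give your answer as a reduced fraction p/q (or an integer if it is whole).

11/20

Distances from Veda: Akira:2, Alice:3, Chen:1, Emil:1, Kai:2, Oskar:1, Sara:2, Tomas:1, Ursula:3, Vikram:1, Zubin:3. Sum = 20.
n = 12, so closeness = 11/20.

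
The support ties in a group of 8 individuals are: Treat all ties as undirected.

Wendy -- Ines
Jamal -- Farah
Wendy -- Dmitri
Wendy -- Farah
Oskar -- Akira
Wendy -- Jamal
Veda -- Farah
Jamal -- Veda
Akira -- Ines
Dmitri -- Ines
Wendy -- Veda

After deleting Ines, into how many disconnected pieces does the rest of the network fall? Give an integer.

2

Without Ines, the remaining ties split the others into: {Akira, Oskar}; {Dmitri, Farah, Jamal, Veda, Wendy}.
That's 2 separate components.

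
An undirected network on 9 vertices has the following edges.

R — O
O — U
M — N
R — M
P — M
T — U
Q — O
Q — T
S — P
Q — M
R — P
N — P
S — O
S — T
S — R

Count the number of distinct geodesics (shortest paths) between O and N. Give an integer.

4

The shortest distance is 3. The length-3 paths are: O–Q–M–N; O–R–M–N; O–S–P–N; O–R–P–N.
That gives 4 distinct shortest paths.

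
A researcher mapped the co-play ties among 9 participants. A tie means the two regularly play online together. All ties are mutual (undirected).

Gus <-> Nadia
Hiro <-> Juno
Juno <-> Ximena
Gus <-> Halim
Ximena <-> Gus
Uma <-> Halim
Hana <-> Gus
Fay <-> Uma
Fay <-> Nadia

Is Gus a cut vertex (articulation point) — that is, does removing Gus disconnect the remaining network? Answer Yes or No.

Removing Gus leaves {Fay, Halim, Nadia, and Uma} with no path to {Hana}, so the network splits into 3 components. Gus is a cut vertex.

Yes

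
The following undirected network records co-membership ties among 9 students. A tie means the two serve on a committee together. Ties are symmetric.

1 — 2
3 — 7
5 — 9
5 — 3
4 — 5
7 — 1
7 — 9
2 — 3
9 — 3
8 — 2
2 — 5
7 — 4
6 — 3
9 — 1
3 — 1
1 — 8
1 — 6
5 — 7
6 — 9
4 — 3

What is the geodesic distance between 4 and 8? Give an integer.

3

One shortest route is 4 – 7 – 1 – 8, which uses 3 edges, and at distance 2 from 4 we only reach {1, 2, 6, 9}, which does not include 8. So d(4,8) = 3.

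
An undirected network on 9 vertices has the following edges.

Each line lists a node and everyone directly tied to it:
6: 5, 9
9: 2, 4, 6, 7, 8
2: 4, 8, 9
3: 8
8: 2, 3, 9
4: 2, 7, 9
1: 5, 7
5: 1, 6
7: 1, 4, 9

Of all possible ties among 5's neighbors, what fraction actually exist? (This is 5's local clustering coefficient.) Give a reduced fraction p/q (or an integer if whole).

0

5's neighbors: 1 and 6 (k = 2).
Possible neighbor pairs: C(2,2) = 1. Edges among them: none → e = 0.
Clustering(5) = 0/1.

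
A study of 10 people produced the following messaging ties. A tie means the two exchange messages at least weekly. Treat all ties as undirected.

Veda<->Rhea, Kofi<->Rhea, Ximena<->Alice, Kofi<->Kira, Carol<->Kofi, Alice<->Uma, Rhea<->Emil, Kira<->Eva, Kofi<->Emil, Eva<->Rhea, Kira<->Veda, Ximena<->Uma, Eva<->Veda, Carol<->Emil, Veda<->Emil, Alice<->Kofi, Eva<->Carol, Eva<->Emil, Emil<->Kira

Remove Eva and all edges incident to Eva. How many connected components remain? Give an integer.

Eva's neighbors (Carol, Emil, Kira, Rhea, and Veda) remain reachable from one another through other ties, so the rest of the network stays in one piece.

1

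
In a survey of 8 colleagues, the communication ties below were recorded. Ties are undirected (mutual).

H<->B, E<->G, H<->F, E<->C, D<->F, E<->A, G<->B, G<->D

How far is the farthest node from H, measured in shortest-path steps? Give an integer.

4

Distances from H: A:4, B:1, C:4, D:2, E:3, F:1, G:2.
The largest is 4 (to C and A), so the eccentricity of H is 4.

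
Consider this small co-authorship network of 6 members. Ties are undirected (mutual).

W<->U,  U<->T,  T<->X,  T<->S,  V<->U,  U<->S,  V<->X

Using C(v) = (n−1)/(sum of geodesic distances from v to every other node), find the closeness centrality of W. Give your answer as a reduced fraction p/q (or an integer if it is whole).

Distances from W: S:2, T:2, U:1, V:2, X:3. Sum = 10.
n = 6, so closeness = 5/10 = 1/2.

1/2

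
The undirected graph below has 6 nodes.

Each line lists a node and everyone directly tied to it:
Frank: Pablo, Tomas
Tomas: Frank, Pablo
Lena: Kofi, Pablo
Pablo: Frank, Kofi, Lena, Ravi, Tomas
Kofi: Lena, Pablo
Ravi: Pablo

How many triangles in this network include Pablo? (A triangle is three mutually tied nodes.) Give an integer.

2

Pablo's neighbors: Frank, Kofi, Lena, Ravi, and Tomas.
Neighbor pairs that are themselves tied: Pablo–Frank–Tomas; Pablo–Kofi–Lena. Each forms one triangle with Pablo, for 2 in total.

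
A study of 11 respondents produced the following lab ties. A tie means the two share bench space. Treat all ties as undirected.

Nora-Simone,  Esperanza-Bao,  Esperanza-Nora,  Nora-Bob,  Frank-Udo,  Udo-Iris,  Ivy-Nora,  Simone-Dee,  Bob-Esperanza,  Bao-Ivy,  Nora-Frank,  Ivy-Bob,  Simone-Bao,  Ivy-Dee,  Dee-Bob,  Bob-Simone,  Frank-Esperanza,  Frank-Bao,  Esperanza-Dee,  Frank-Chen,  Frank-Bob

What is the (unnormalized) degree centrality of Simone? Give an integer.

4

Simone is directly tied to Bao, Bob, Dee, and Nora. That is 4 neighbors, so the degree of Simone is 4.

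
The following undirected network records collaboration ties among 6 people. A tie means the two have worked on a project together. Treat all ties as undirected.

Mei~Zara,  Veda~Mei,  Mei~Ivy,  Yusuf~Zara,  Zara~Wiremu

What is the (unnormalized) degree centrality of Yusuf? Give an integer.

Yusuf is directly tied to Zara. That is 1 neighbor, so the degree of Yusuf is 1.

1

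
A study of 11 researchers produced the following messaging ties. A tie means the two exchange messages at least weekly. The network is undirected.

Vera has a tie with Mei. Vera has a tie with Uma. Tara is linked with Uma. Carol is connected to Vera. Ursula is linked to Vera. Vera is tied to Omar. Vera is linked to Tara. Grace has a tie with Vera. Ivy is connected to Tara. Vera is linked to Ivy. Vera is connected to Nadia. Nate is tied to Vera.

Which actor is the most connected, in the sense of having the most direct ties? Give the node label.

Degrees — Carol:1, Grace:1, Ivy:2, Mei:1, Nadia:1, Nate:1, Omar:1, Tara:3, Uma:2, Ursula:1, Vera:10.
The maximum is 10, attained only by Vera.

Vera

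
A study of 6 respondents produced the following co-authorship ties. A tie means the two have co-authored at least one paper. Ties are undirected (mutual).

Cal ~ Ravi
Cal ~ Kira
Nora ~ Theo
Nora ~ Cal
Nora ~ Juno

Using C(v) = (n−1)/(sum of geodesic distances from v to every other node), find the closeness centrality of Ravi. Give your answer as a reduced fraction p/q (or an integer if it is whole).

Distances from Ravi: Cal:1, Juno:3, Kira:2, Nora:2, Theo:3. Sum = 11.
n = 6, so closeness = 5/11.

5/11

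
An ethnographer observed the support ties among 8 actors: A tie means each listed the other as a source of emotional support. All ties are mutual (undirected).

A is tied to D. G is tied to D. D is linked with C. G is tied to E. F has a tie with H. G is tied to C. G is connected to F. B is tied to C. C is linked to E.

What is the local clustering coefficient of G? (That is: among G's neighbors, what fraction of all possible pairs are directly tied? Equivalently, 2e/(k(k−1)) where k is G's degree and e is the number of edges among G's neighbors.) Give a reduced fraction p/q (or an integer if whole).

G's neighbors: C, D, E, and F (k = 4).
Possible neighbor pairs: C(4,2) = 6. Edges among them: C–D, C–E → e = 2.
Clustering(G) = 2/6 = 1/3.

1/3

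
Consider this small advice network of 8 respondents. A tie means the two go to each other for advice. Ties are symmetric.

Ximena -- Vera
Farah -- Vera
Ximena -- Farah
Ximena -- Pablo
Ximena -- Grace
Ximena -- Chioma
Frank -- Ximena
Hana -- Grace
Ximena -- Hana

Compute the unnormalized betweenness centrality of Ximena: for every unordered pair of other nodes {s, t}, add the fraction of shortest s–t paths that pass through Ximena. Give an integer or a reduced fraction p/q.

Pairs whose geodesics pass through Ximena — Pablo–Hana: 1; Pablo–Grace: 1; Pablo–Farah: 1; Pablo–Vera: 1; Pablo–Frank: 1; Pablo–Chioma: 1; Hana–Farah: 1; Hana–Vera: 1; Hana–Frank: 1; Hana–Chioma: 1; Grace–Farah: 1; Grace–Vera: 1; Grace–Frank: 1; Grace–Chioma: 1 … (+5 more pairs).
All other pairs contribute 0.
Summing the contributions gives betweenness(Ximena) = 19.

19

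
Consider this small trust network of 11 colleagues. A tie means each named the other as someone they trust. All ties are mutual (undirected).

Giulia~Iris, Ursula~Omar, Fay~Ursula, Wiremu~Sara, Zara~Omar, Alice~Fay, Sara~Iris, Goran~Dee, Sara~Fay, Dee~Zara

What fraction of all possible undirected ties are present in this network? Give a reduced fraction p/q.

2/11

There are 10 edges and 11 nodes, so the maximum possible is C(11,2) = 55.
Density = 10/55 = 2/11.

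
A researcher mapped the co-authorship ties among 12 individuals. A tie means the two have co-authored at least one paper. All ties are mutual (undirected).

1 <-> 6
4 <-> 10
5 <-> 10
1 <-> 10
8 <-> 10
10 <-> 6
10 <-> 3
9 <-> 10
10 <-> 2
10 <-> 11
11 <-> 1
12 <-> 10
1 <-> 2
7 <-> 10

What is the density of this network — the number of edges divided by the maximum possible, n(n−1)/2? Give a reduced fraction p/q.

7/33

There are 14 edges and 12 nodes, so the maximum possible is C(12,2) = 66.
Density = 14/66 = 7/33.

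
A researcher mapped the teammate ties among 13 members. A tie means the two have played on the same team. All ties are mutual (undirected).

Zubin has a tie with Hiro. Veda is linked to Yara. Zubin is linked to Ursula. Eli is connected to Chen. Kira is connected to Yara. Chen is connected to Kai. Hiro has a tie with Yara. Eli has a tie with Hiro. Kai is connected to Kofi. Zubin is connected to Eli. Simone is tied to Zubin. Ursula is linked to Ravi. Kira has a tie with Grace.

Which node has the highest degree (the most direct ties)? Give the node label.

Zubin

Degrees — Chen:2, Eli:3, Grace:1, Hiro:3, Kai:2, Kira:2, Kofi:1, Ravi:1, Simone:1, Ursula:2, Veda:1, Yara:3, Zubin:4.
The maximum is 4, attained only by Zubin.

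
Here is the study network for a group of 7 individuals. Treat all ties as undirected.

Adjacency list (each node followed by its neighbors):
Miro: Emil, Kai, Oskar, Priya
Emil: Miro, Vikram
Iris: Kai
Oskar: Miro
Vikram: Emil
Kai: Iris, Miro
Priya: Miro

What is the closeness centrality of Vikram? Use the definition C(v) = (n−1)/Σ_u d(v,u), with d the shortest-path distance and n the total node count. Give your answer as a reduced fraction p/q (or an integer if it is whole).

Distances from Vikram: Emil:1, Iris:4, Kai:3, Miro:2, Oskar:3, Priya:3. Sum = 16.
n = 7, so closeness = 6/16 = 3/8.

3/8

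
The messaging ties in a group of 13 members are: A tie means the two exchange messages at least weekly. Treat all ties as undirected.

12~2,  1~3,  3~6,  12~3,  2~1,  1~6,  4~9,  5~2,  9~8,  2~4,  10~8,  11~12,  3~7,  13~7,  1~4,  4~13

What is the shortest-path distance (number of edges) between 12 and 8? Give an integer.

4

One shortest route is 12 – 2 – 4 – 9 – 8, which uses 4 edges, and at distance 3 from 12 we only reach {9, 13}, which does not include 8. So d(12,8) = 4.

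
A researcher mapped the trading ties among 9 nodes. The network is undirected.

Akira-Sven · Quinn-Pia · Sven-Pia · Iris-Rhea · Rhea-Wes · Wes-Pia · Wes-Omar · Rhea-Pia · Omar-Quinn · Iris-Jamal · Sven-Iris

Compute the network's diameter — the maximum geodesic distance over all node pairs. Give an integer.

4

Eccentricity of each node (its greatest distance to any other): Akira:4, Iris:3, Jamal:4, Omar:4, Pia:3, Quinn:4, Rhea:3, Sven:3, Wes:3.
The maximum eccentricity is 4, realized for instance by the pair Omar–Jamal via Omar – Wes – Rhea – Iris – Jamal. So the diameter is 4.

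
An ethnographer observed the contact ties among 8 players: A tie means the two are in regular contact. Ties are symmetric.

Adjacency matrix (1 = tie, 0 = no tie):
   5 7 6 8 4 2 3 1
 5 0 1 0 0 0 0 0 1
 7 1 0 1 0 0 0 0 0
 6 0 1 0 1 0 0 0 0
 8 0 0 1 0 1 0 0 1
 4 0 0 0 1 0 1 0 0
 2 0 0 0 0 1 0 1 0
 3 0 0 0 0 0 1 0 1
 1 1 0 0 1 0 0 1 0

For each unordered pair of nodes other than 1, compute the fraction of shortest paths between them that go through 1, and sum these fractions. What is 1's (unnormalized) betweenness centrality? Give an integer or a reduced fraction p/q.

Pairs whose geodesics pass through 1 — 5–8: 1; 5–4: 1; 5–2: 1; 5–3: 1; 7–2: 1/2; 7–3: 1; 6–3: 1; 8–3: 1.
All other pairs contribute 0.
Summing the contributions gives betweenness(1) = 15/2.

15/2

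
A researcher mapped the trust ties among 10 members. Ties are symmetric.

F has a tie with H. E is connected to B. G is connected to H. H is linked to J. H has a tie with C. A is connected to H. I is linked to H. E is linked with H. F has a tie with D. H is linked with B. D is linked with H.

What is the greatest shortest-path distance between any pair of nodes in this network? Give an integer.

2

Eccentricity of each node (its greatest distance to any other): A:2, B:2, C:2, D:2, E:2, F:2, G:2, H:1, I:2, J:2.
The maximum eccentricity is 2, realized for instance by the pair I–J via I – H – J. So the diameter is 2.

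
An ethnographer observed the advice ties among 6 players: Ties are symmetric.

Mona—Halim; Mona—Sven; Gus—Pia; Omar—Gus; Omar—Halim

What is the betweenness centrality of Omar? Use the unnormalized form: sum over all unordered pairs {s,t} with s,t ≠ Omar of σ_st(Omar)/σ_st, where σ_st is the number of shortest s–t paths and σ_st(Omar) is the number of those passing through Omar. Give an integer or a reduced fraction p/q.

Pairs whose geodesics pass through Omar — Halim–Pia: 1; Halim–Gus: 1; Pia–Sven: 1; Pia–Mona: 1; Gus–Sven: 1; Gus–Mona: 1.
All other pairs contribute 0.
Summing the contributions gives betweenness(Omar) = 6.

6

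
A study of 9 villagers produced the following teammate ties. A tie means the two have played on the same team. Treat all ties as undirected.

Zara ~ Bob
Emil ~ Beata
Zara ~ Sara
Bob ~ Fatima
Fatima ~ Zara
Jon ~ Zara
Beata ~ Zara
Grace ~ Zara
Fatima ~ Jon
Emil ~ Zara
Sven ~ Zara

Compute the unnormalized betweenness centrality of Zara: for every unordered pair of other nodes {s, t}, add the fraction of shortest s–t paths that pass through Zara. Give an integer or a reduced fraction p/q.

Pairs whose geodesics pass through Zara — Jon–Emil: 1; Jon–Sven: 1; Jon–Sara: 1; Jon–Beata: 1; Jon–Grace: 1; Jon–Bob: 1/2; Emil–Fatima: 1; Emil–Sven: 1; Emil–Sara: 1; Emil–Grace: 1; Emil–Bob: 1; Fatima–Sven: 1; Fatima–Sara: 1; Fatima–Beata: 1 … (+11 more pairs).
All other pairs contribute 0.
Summing the contributions gives betweenness(Zara) = 49/2.

49/2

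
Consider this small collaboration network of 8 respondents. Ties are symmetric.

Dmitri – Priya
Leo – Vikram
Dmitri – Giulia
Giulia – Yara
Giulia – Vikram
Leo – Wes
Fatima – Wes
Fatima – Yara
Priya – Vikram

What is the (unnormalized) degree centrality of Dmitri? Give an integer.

Dmitri is directly tied to Giulia and Priya. That is 2 neighbors, so the degree of Dmitri is 2.

2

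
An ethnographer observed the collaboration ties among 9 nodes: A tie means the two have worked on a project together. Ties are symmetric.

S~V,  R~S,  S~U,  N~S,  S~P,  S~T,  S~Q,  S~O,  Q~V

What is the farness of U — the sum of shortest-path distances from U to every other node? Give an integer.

15

Distances from U: N:2, O:2, P:2, Q:2, R:2, S:1, T:2, V:2.
Sum = 2 + 2 + 2 + 2 + 2 + 1 + 2 + 2 = 15.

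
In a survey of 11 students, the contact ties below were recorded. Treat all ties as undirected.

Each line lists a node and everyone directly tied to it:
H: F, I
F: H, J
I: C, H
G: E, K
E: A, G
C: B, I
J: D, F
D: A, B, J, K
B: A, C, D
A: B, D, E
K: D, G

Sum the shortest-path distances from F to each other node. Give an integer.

Distances from F: A:3, B:3, C:3, D:2, E:4, G:4, H:1, I:2, J:1, K:3.
Sum = 3 + 3 + 3 + 2 + 4 + 4 + 1 + 2 + 1 + 3 = 26.

26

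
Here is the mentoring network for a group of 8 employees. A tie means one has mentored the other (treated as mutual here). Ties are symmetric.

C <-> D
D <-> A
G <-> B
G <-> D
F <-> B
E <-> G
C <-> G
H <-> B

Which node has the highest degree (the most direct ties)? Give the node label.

Degrees — A:1, B:3, C:2, D:3, E:1, F:1, G:4, H:1.
The maximum is 4, attained only by G.

G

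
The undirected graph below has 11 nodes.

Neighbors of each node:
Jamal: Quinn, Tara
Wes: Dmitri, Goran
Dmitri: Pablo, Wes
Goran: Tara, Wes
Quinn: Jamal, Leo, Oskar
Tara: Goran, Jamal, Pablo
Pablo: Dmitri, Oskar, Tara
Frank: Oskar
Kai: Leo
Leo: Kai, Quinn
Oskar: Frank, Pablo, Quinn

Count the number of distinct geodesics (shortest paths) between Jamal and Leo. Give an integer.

The shortest distance is 2, and the only length-2 path is Jamal–Quinn–Leo. So there is exactly 1 shortest path.

1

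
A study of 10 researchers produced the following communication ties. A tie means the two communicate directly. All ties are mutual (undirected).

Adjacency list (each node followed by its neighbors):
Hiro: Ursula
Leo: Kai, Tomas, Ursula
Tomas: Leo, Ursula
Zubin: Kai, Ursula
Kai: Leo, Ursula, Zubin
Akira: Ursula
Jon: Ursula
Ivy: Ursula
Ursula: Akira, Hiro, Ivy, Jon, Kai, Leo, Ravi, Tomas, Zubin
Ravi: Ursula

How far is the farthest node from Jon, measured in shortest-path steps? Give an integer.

Distances from Jon: Akira:2, Hiro:2, Ivy:2, Kai:2, Leo:2, Ravi:2, Tomas:2, Ursula:1, Zubin:2.
The largest is 2 (to Kai, Tomas, Ravi, Hiro, Ivy, Akira, Leo, and Zubin), so the eccentricity of Jon is 2.

2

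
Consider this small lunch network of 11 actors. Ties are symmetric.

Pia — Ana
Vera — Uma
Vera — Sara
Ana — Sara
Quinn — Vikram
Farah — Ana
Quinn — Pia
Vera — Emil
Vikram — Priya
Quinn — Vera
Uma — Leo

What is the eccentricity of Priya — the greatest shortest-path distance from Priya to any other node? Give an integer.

Distances from Priya: Ana:4, Emil:4, Farah:5, Leo:5, Pia:3, Quinn:2, Sara:4, Uma:4, Vera:3, Vikram:1.
The largest is 5 (to Farah and Leo), so the eccentricity of Priya is 5.

5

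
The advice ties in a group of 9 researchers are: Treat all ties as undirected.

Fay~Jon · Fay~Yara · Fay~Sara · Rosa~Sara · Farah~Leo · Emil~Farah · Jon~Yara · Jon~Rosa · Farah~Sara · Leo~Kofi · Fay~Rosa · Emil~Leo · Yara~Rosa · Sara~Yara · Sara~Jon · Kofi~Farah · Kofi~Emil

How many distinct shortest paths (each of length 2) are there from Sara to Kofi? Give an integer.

1

The shortest distance is 2, and the only length-2 path is Sara–Farah–Kofi. So there is exactly 1 shortest path.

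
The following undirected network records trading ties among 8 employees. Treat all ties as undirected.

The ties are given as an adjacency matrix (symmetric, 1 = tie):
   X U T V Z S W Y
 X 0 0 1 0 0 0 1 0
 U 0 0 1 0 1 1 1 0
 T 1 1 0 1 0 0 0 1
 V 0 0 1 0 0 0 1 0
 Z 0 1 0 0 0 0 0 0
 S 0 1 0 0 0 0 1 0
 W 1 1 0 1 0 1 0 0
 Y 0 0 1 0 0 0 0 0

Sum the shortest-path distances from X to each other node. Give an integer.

13

Distances from X: S:2, T:1, U:2, V:2, W:1, Y:2, Z:3.
Sum = 2 + 1 + 2 + 2 + 1 + 2 + 3 = 13.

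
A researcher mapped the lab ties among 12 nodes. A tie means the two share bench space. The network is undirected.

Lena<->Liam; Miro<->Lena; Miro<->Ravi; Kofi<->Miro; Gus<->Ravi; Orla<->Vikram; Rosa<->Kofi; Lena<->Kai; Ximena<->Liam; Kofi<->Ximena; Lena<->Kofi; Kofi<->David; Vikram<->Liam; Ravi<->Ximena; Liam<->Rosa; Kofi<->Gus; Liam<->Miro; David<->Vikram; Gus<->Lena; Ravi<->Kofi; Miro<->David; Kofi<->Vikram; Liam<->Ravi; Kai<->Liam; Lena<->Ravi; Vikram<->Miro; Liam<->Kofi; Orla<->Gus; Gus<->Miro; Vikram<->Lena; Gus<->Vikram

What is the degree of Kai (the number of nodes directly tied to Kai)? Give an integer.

Kai is directly tied to Lena and Liam. That is 2 neighbors, so the degree of Kai is 2.

2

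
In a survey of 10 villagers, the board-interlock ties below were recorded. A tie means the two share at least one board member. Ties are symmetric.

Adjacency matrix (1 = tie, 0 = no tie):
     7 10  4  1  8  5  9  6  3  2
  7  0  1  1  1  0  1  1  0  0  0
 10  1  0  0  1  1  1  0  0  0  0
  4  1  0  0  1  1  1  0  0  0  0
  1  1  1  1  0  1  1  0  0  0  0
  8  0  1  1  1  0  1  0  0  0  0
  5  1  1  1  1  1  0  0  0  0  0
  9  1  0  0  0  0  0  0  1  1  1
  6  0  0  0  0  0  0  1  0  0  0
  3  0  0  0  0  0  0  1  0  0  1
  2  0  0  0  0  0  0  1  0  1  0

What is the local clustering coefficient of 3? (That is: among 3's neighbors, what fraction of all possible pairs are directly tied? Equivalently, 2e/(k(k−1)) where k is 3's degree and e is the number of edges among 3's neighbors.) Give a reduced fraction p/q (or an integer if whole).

1

3's neighbors: 2 and 9 (k = 2).
Possible neighbor pairs: C(2,2) = 1. Edges among them: 2–9 → e = 1.
Clustering(3) = 1/1.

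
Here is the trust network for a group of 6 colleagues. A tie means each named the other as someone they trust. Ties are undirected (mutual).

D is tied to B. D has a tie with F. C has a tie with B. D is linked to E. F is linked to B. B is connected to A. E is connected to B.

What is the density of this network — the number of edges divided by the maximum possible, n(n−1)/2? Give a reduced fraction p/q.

7/15

There are 7 edges and 6 nodes, so the maximum possible is C(6,2) = 15.
Density = 7/15.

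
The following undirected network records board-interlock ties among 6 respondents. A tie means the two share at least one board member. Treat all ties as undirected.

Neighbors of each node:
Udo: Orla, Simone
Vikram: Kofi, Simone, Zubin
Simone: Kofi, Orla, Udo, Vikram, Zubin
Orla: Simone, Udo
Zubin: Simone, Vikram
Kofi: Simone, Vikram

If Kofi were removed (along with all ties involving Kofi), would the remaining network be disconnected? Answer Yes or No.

Even without Kofi, every remaining node can still reach every other (the residual graph is connected), so Kofi is not a cut vertex.

No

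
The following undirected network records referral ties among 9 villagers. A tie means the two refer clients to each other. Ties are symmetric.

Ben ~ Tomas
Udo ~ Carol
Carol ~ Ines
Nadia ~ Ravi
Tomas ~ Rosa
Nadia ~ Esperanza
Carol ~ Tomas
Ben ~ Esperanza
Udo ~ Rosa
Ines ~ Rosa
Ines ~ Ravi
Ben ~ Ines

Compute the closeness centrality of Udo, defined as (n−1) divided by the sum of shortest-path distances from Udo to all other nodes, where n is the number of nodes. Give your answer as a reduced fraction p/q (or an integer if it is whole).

2/5

Distances from Udo: Ben:3, Carol:1, Esperanza:4, Ines:2, Nadia:4, Ravi:3, Rosa:1, Tomas:2. Sum = 20.
n = 9, so closeness = 8/20 = 2/5.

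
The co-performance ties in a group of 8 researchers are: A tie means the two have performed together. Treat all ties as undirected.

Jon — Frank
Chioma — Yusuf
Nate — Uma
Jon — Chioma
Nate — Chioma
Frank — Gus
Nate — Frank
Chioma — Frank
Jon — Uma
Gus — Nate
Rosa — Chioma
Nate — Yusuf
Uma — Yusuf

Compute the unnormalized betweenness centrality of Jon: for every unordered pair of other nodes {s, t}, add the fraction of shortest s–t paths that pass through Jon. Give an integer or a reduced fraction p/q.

7/6

Pairs whose geodesics pass through Jon — Uma–Chioma: 1/3; Uma–Frank: 1/2; Uma–Rosa: 1/3.
All other pairs contribute 0.
Summing the contributions gives betweenness(Jon) = 7/6.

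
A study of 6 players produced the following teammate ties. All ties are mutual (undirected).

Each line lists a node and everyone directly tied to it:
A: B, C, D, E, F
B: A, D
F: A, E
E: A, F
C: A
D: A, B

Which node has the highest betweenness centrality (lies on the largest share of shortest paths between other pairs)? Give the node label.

A

Unnormalized betweenness of each node: A:8, B:0, C:0, D:0, E:0, F:0.
A has the largest value, 8, making it the main broker — the node through which the most shortest paths run.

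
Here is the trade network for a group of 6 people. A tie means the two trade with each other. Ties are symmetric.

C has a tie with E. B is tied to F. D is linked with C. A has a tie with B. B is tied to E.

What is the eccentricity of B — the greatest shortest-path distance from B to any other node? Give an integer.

Distances from B: A:1, C:2, D:3, E:1, F:1.
The largest is 3 (to D), so the eccentricity of B is 3.

3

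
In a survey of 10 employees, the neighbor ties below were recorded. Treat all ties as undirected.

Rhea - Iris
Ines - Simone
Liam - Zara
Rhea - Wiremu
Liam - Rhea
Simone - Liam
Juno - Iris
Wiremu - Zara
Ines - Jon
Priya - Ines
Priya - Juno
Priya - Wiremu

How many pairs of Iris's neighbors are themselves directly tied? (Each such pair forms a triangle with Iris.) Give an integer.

0

Iris's neighbors are Juno and Rhea, but none of them are tied to each other, so no triangle contains Iris.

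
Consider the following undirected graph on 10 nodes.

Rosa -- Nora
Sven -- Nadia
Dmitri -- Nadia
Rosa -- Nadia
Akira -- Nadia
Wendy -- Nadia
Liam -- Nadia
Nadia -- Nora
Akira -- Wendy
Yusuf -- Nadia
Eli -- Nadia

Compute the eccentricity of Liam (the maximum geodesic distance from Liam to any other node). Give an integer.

2

Distances from Liam: Akira:2, Dmitri:2, Eli:2, Nadia:1, Nora:2, Rosa:2, Sven:2, Wendy:2, Yusuf:2.
The largest is 2 (to Yusuf, Wendy, Dmitri, Eli, Rosa, Nora, Sven, and Akira), so the eccentricity of Liam is 2.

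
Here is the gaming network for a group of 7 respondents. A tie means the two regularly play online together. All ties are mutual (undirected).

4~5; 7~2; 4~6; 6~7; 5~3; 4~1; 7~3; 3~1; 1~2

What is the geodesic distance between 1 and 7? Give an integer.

One shortest route is 1 – 2 – 7, which uses 2 edges, and 1 and 7 are not directly tied, so nothing shorter exists. So d(1,7) = 2.

2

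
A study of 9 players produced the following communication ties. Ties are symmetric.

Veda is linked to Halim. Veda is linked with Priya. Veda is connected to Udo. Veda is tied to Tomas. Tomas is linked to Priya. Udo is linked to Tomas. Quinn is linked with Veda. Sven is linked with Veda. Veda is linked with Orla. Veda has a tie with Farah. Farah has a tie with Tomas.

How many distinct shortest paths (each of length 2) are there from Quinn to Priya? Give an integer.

The shortest distance is 2, and the only length-2 path is Quinn–Veda–Priya. So there is exactly 1 shortest path.

1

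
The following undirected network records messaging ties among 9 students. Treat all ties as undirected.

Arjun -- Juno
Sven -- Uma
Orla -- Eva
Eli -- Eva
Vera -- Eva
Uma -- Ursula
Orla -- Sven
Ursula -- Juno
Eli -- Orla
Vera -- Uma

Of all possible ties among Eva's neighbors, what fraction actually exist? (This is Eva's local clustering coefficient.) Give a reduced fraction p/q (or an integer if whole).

1/3

Eva's neighbors: Eli, Orla, and Vera (k = 3).
Possible neighbor pairs: C(3,2) = 3. Edges among them: Eli–Orla → e = 1.
Clustering(Eva) = 1/3.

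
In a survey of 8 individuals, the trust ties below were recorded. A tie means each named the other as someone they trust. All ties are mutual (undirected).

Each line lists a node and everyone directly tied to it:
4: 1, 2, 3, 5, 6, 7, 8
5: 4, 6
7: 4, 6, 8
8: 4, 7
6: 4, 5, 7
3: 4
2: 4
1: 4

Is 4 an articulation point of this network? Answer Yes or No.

Yes

Removing 4 leaves {3} with no path to {5, 6, 7, and 8}, so the network splits into 4 components. 4 is a cut vertex.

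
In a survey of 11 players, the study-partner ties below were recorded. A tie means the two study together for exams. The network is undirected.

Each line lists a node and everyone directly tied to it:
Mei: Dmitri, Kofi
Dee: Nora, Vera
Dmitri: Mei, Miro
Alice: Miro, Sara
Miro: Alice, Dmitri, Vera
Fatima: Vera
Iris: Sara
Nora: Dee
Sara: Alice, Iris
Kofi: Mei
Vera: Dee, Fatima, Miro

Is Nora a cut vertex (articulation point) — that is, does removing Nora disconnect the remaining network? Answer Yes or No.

Even without Nora, every remaining node can still reach every other (the residual graph is connected), so Nora is not a cut vertex.

No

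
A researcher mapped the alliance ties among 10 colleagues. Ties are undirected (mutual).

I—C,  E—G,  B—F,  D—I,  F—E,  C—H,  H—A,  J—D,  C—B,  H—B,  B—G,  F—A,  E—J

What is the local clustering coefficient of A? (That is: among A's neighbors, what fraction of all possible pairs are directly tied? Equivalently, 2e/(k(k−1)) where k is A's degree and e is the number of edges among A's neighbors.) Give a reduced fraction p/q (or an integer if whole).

A's neighbors: F and H (k = 2).
Possible neighbor pairs: C(2,2) = 1. Edges among them: none → e = 0.
Clustering(A) = 0/1.

0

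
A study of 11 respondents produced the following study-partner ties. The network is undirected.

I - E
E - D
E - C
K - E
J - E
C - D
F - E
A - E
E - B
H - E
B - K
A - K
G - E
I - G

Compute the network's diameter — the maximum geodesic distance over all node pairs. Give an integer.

2

Eccentricity of each node (its greatest distance to any other): A:2, B:2, C:2, D:2, E:1, F:2, G:2, H:2, I:2, J:2, K:2.
The maximum eccentricity is 2, realized for instance by the pair J–D via J – E – D. So the diameter is 2.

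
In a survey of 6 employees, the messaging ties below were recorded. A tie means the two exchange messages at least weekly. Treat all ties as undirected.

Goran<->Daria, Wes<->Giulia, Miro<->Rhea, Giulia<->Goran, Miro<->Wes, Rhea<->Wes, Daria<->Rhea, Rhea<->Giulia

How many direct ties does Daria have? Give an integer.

2

Daria is directly tied to Goran and Rhea. That is 2 neighbors, so the degree of Daria is 2.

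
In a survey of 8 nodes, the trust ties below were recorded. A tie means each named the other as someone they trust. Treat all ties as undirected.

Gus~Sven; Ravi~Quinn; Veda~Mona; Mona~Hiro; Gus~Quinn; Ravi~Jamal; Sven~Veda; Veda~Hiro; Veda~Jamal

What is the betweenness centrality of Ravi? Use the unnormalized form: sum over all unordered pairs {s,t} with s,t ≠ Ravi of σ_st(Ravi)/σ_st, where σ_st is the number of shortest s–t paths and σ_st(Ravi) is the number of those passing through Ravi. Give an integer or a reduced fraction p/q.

3

Pairs whose geodesics pass through Ravi — Mona–Quinn: 1/2; Hiro–Quinn: 1/2; Veda–Quinn: 1/2; Quinn–Jamal: 1; Jamal–Gus: 1/2.
All other pairs contribute 0.
Summing the contributions gives betweenness(Ravi) = 3.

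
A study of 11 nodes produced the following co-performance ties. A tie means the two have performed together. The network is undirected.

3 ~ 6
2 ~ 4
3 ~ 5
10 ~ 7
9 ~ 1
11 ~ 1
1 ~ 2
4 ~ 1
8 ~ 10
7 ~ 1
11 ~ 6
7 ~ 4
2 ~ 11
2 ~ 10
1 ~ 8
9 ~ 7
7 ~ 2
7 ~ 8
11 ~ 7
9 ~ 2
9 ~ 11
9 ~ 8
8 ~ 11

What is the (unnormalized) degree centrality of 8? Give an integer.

8 is directly tied to 1, 7, 9, 10, and 11. That is 5 neighbors, so the degree of 8 is 5.

5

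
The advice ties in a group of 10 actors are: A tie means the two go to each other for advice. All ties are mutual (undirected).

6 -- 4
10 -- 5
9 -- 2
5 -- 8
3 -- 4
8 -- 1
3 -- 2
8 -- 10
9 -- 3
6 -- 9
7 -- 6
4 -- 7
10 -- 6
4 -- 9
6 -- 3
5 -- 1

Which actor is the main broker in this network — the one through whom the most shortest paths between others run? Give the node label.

6

Unnormalized betweenness of each node: 1:0, 2:0, 3:7/2, 4:3/2, 5:7/2, 6:43/2, 7:0, 8:7/2, 9:7/2, 10:18.
6 has the largest value, 43/2, making it the main broker — the node through which the most shortest paths run.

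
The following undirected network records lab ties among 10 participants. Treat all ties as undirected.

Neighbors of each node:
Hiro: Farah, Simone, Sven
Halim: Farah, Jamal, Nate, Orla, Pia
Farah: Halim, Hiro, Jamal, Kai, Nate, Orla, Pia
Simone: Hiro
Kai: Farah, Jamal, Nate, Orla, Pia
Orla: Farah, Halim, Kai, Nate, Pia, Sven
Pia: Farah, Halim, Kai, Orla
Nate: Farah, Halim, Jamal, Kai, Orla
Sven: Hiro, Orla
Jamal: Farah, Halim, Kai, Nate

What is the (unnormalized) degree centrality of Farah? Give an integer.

Farah is directly tied to Halim, Hiro, Jamal, Kai, Nate, Orla, and Pia. That is 7 neighbors, so the degree of Farah is 7.

7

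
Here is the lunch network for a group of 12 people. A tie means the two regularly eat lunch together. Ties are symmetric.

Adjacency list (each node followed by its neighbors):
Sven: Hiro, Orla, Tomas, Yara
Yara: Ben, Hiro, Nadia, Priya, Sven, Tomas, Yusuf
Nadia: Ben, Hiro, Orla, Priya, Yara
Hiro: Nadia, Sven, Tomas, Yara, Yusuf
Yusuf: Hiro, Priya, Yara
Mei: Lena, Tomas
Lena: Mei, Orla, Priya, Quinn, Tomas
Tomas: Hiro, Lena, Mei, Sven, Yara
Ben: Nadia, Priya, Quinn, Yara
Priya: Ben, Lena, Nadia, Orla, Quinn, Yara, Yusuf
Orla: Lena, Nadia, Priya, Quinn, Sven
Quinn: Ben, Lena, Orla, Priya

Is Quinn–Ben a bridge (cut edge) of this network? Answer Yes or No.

Even without that edge, Quinn still reaches Ben via Quinn – Priya – Ben, so the network stays connected. Not a bridge.

No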